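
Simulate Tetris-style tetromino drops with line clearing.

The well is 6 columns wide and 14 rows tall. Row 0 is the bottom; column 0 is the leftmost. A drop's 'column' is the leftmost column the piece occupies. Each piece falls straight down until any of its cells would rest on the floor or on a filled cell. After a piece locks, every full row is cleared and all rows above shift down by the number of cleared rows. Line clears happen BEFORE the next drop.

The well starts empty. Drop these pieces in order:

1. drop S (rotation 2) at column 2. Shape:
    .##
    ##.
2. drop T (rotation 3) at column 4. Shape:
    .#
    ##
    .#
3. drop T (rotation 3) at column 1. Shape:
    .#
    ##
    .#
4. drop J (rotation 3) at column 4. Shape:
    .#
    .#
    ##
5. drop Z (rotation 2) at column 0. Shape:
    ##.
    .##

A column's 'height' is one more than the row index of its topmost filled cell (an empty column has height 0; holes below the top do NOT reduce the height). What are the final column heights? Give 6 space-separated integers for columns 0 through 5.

Drop 1: S rot2 at col 2 lands with bottom-row=0; cleared 0 line(s) (total 0); column heights now [0 0 1 2 2 0], max=2
Drop 2: T rot3 at col 4 lands with bottom-row=1; cleared 0 line(s) (total 0); column heights now [0 0 1 2 3 4], max=4
Drop 3: T rot3 at col 1 lands with bottom-row=1; cleared 0 line(s) (total 0); column heights now [0 3 4 2 3 4], max=4
Drop 4: J rot3 at col 4 lands with bottom-row=4; cleared 0 line(s) (total 0); column heights now [0 3 4 2 5 7], max=7
Drop 5: Z rot2 at col 0 lands with bottom-row=4; cleared 0 line(s) (total 0); column heights now [6 6 5 2 5 7], max=7

Answer: 6 6 5 2 5 7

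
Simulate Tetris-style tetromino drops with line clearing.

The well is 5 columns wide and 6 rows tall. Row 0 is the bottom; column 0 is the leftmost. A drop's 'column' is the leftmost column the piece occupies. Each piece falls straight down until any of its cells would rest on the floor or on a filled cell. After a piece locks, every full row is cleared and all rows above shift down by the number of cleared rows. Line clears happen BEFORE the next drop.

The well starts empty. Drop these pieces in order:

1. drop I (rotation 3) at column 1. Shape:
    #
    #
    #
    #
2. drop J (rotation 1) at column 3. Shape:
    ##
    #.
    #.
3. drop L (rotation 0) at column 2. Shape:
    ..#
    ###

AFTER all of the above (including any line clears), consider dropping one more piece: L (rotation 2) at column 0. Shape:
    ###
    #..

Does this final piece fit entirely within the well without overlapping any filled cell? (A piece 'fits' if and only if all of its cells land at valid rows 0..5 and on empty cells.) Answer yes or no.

Answer: yes

Derivation:
Drop 1: I rot3 at col 1 lands with bottom-row=0; cleared 0 line(s) (total 0); column heights now [0 4 0 0 0], max=4
Drop 2: J rot1 at col 3 lands with bottom-row=0; cleared 0 line(s) (total 0); column heights now [0 4 0 3 3], max=4
Drop 3: L rot0 at col 2 lands with bottom-row=3; cleared 0 line(s) (total 0); column heights now [0 4 4 4 5], max=5
Test piece L rot2 at col 0 (width 3): heights before test = [0 4 4 4 5]; fits = True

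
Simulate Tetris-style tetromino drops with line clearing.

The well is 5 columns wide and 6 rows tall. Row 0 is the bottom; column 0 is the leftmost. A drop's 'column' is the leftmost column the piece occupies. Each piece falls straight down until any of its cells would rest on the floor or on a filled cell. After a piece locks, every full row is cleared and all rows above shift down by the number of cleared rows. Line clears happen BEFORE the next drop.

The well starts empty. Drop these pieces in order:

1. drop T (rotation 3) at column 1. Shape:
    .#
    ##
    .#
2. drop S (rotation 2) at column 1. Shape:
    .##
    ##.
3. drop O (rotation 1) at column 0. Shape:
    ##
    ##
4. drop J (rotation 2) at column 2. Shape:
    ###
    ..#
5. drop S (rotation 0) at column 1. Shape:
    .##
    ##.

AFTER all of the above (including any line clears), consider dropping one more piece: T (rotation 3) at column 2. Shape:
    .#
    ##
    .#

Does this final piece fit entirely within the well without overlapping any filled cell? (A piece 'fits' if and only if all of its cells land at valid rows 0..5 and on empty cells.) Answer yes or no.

Answer: no

Derivation:
Drop 1: T rot3 at col 1 lands with bottom-row=0; cleared 0 line(s) (total 0); column heights now [0 2 3 0 0], max=3
Drop 2: S rot2 at col 1 lands with bottom-row=3; cleared 0 line(s) (total 0); column heights now [0 4 5 5 0], max=5
Drop 3: O rot1 at col 0 lands with bottom-row=4; cleared 0 line(s) (total 0); column heights now [6 6 5 5 0], max=6
Drop 4: J rot2 at col 2 lands with bottom-row=4; cleared 2 line(s) (total 2); column heights now [0 4 4 0 0], max=4
Drop 5: S rot0 at col 1 lands with bottom-row=4; cleared 0 line(s) (total 2); column heights now [0 5 6 6 0], max=6
Test piece T rot3 at col 2 (width 2): heights before test = [0 5 6 6 0]; fits = False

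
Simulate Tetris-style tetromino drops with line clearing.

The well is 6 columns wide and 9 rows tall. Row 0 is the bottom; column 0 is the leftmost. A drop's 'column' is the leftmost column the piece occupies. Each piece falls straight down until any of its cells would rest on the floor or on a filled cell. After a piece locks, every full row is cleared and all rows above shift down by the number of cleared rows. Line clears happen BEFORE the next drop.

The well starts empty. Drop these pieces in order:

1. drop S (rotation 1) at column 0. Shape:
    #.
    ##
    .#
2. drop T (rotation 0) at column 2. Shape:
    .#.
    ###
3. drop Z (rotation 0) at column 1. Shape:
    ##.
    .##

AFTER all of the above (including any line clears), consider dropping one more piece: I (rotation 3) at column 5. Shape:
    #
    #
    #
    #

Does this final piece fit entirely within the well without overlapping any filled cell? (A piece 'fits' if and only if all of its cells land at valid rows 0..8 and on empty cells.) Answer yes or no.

Answer: yes

Derivation:
Drop 1: S rot1 at col 0 lands with bottom-row=0; cleared 0 line(s) (total 0); column heights now [3 2 0 0 0 0], max=3
Drop 2: T rot0 at col 2 lands with bottom-row=0; cleared 0 line(s) (total 0); column heights now [3 2 1 2 1 0], max=3
Drop 3: Z rot0 at col 1 lands with bottom-row=2; cleared 0 line(s) (total 0); column heights now [3 4 4 3 1 0], max=4
Test piece I rot3 at col 5 (width 1): heights before test = [3 4 4 3 1 0]; fits = True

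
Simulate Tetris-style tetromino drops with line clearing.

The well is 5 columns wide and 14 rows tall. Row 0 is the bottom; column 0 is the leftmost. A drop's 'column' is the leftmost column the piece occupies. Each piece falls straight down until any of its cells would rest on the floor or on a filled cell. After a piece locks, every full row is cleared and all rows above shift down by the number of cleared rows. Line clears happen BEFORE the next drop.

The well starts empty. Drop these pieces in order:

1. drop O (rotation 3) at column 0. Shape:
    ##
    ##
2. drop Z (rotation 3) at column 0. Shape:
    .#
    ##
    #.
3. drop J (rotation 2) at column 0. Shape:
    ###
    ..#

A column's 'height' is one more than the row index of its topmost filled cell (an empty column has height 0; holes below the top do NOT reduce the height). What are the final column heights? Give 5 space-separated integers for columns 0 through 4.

Drop 1: O rot3 at col 0 lands with bottom-row=0; cleared 0 line(s) (total 0); column heights now [2 2 0 0 0], max=2
Drop 2: Z rot3 at col 0 lands with bottom-row=2; cleared 0 line(s) (total 0); column heights now [4 5 0 0 0], max=5
Drop 3: J rot2 at col 0 lands with bottom-row=4; cleared 0 line(s) (total 0); column heights now [6 6 6 0 0], max=6

Answer: 6 6 6 0 0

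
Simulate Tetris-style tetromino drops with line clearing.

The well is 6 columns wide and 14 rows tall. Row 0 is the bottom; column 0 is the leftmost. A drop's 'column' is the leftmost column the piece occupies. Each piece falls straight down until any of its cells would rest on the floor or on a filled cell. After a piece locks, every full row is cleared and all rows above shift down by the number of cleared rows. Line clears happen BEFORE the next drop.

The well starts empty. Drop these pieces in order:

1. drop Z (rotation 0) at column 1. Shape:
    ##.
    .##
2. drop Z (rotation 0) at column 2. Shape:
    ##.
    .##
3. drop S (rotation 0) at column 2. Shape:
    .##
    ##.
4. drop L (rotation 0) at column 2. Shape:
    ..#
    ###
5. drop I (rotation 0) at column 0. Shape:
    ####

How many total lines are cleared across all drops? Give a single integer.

Drop 1: Z rot0 at col 1 lands with bottom-row=0; cleared 0 line(s) (total 0); column heights now [0 2 2 1 0 0], max=2
Drop 2: Z rot0 at col 2 lands with bottom-row=1; cleared 0 line(s) (total 0); column heights now [0 2 3 3 2 0], max=3
Drop 3: S rot0 at col 2 lands with bottom-row=3; cleared 0 line(s) (total 0); column heights now [0 2 4 5 5 0], max=5
Drop 4: L rot0 at col 2 lands with bottom-row=5; cleared 0 line(s) (total 0); column heights now [0 2 6 6 7 0], max=7
Drop 5: I rot0 at col 0 lands with bottom-row=6; cleared 0 line(s) (total 0); column heights now [7 7 7 7 7 0], max=7

Answer: 0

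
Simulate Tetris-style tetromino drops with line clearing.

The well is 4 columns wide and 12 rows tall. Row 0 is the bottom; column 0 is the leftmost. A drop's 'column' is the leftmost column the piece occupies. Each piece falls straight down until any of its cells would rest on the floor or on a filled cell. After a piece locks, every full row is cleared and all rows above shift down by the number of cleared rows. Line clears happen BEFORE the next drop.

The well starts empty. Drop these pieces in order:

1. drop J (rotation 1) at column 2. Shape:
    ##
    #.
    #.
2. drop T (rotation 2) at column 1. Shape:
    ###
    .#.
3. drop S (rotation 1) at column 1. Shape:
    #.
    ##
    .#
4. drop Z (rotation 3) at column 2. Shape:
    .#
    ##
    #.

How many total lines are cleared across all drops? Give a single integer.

Drop 1: J rot1 at col 2 lands with bottom-row=0; cleared 0 line(s) (total 0); column heights now [0 0 3 3], max=3
Drop 2: T rot2 at col 1 lands with bottom-row=3; cleared 0 line(s) (total 0); column heights now [0 5 5 5], max=5
Drop 3: S rot1 at col 1 lands with bottom-row=5; cleared 0 line(s) (total 0); column heights now [0 8 7 5], max=8
Drop 4: Z rot3 at col 2 lands with bottom-row=7; cleared 0 line(s) (total 0); column heights now [0 8 9 10], max=10

Answer: 0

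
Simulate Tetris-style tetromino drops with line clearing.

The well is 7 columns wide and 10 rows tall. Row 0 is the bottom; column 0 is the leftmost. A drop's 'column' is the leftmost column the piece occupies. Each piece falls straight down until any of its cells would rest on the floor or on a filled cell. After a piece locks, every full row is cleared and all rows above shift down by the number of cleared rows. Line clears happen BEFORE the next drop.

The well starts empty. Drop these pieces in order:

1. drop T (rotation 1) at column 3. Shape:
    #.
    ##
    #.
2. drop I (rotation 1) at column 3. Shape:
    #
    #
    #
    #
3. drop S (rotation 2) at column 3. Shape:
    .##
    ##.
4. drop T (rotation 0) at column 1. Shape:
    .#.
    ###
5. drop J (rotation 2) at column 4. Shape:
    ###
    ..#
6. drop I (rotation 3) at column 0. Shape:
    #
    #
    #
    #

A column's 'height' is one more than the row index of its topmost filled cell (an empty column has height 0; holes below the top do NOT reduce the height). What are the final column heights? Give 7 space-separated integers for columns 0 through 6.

Answer: 4 9 10 9 10 10 10

Derivation:
Drop 1: T rot1 at col 3 lands with bottom-row=0; cleared 0 line(s) (total 0); column heights now [0 0 0 3 2 0 0], max=3
Drop 2: I rot1 at col 3 lands with bottom-row=3; cleared 0 line(s) (total 0); column heights now [0 0 0 7 2 0 0], max=7
Drop 3: S rot2 at col 3 lands with bottom-row=7; cleared 0 line(s) (total 0); column heights now [0 0 0 8 9 9 0], max=9
Drop 4: T rot0 at col 1 lands with bottom-row=8; cleared 0 line(s) (total 0); column heights now [0 9 10 9 9 9 0], max=10
Drop 5: J rot2 at col 4 lands with bottom-row=8; cleared 0 line(s) (total 0); column heights now [0 9 10 9 10 10 10], max=10
Drop 6: I rot3 at col 0 lands with bottom-row=0; cleared 0 line(s) (total 0); column heights now [4 9 10 9 10 10 10], max=10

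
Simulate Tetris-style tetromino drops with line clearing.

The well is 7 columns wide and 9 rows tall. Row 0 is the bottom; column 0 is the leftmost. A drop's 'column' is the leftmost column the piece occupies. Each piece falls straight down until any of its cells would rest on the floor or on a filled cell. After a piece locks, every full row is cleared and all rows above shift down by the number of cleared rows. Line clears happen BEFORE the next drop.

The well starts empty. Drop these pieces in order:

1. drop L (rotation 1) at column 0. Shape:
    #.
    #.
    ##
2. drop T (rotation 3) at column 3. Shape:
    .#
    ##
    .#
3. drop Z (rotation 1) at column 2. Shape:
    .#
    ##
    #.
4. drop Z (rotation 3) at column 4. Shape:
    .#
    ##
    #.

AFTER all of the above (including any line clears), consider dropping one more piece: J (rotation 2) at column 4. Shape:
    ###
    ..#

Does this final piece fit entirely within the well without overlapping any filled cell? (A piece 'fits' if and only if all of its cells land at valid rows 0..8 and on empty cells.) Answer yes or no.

Answer: yes

Derivation:
Drop 1: L rot1 at col 0 lands with bottom-row=0; cleared 0 line(s) (total 0); column heights now [3 1 0 0 0 0 0], max=3
Drop 2: T rot3 at col 3 lands with bottom-row=0; cleared 0 line(s) (total 0); column heights now [3 1 0 2 3 0 0], max=3
Drop 3: Z rot1 at col 2 lands with bottom-row=1; cleared 0 line(s) (total 0); column heights now [3 1 3 4 3 0 0], max=4
Drop 4: Z rot3 at col 4 lands with bottom-row=3; cleared 0 line(s) (total 0); column heights now [3 1 3 4 5 6 0], max=6
Test piece J rot2 at col 4 (width 3): heights before test = [3 1 3 4 5 6 0]; fits = True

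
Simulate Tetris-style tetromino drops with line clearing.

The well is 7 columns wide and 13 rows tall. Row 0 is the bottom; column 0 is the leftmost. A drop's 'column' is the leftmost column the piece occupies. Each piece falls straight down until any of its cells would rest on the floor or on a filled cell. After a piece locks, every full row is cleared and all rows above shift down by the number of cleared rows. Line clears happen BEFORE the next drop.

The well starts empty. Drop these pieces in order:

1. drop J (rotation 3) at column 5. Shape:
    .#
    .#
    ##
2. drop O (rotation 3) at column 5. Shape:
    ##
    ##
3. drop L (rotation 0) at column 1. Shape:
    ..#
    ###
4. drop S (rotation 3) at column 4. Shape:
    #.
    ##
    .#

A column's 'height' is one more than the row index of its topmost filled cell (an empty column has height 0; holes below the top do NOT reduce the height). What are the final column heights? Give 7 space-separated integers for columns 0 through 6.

Drop 1: J rot3 at col 5 lands with bottom-row=0; cleared 0 line(s) (total 0); column heights now [0 0 0 0 0 1 3], max=3
Drop 2: O rot3 at col 5 lands with bottom-row=3; cleared 0 line(s) (total 0); column heights now [0 0 0 0 0 5 5], max=5
Drop 3: L rot0 at col 1 lands with bottom-row=0; cleared 0 line(s) (total 0); column heights now [0 1 1 2 0 5 5], max=5
Drop 4: S rot3 at col 4 lands with bottom-row=5; cleared 0 line(s) (total 0); column heights now [0 1 1 2 8 7 5], max=8

Answer: 0 1 1 2 8 7 5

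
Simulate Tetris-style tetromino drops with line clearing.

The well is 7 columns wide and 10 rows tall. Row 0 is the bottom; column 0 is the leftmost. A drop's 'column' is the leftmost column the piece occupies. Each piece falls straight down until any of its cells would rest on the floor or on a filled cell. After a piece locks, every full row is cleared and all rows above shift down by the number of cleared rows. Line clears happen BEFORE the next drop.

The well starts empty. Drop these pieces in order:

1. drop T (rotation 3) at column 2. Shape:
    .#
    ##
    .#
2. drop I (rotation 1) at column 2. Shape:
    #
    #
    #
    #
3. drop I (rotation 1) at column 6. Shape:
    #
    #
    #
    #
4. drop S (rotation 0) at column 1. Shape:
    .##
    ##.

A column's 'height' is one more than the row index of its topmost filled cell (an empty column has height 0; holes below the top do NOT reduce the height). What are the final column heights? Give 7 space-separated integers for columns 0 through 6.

Drop 1: T rot3 at col 2 lands with bottom-row=0; cleared 0 line(s) (total 0); column heights now [0 0 2 3 0 0 0], max=3
Drop 2: I rot1 at col 2 lands with bottom-row=2; cleared 0 line(s) (total 0); column heights now [0 0 6 3 0 0 0], max=6
Drop 3: I rot1 at col 6 lands with bottom-row=0; cleared 0 line(s) (total 0); column heights now [0 0 6 3 0 0 4], max=6
Drop 4: S rot0 at col 1 lands with bottom-row=6; cleared 0 line(s) (total 0); column heights now [0 7 8 8 0 0 4], max=8

Answer: 0 7 8 8 0 0 4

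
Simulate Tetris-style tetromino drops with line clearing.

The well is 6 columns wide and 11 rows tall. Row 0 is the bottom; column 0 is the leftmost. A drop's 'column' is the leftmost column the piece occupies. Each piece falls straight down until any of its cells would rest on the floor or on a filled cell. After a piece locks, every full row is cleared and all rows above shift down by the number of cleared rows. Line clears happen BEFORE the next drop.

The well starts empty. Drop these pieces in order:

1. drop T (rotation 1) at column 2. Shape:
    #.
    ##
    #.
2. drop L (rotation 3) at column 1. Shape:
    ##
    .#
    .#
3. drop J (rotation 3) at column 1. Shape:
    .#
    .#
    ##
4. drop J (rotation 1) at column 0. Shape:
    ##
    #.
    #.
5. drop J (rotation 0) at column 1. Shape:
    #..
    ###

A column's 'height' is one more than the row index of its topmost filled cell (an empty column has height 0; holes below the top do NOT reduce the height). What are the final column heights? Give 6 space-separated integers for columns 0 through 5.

Answer: 8 11 10 10 0 0

Derivation:
Drop 1: T rot1 at col 2 lands with bottom-row=0; cleared 0 line(s) (total 0); column heights now [0 0 3 2 0 0], max=3
Drop 2: L rot3 at col 1 lands with bottom-row=3; cleared 0 line(s) (total 0); column heights now [0 6 6 2 0 0], max=6
Drop 3: J rot3 at col 1 lands with bottom-row=6; cleared 0 line(s) (total 0); column heights now [0 7 9 2 0 0], max=9
Drop 4: J rot1 at col 0 lands with bottom-row=5; cleared 0 line(s) (total 0); column heights now [8 8 9 2 0 0], max=9
Drop 5: J rot0 at col 1 lands with bottom-row=9; cleared 0 line(s) (total 0); column heights now [8 11 10 10 0 0], max=11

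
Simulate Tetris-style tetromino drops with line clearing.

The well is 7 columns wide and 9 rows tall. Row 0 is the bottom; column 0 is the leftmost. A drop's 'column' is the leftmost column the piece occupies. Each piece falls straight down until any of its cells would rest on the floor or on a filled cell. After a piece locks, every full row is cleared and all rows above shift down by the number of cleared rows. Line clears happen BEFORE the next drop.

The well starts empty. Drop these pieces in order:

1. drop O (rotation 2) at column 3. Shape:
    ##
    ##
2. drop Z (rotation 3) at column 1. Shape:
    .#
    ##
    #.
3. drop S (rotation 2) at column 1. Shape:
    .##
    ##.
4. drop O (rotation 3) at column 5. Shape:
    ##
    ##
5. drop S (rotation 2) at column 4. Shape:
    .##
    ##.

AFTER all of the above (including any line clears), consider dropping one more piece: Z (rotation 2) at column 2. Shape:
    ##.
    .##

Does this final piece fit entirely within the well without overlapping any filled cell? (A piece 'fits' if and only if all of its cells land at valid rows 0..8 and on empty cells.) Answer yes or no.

Drop 1: O rot2 at col 3 lands with bottom-row=0; cleared 0 line(s) (total 0); column heights now [0 0 0 2 2 0 0], max=2
Drop 2: Z rot3 at col 1 lands with bottom-row=0; cleared 0 line(s) (total 0); column heights now [0 2 3 2 2 0 0], max=3
Drop 3: S rot2 at col 1 lands with bottom-row=3; cleared 0 line(s) (total 0); column heights now [0 4 5 5 2 0 0], max=5
Drop 4: O rot3 at col 5 lands with bottom-row=0; cleared 0 line(s) (total 0); column heights now [0 4 5 5 2 2 2], max=5
Drop 5: S rot2 at col 4 lands with bottom-row=2; cleared 0 line(s) (total 0); column heights now [0 4 5 5 3 4 4], max=5
Test piece Z rot2 at col 2 (width 3): heights before test = [0 4 5 5 3 4 4]; fits = True

Answer: yes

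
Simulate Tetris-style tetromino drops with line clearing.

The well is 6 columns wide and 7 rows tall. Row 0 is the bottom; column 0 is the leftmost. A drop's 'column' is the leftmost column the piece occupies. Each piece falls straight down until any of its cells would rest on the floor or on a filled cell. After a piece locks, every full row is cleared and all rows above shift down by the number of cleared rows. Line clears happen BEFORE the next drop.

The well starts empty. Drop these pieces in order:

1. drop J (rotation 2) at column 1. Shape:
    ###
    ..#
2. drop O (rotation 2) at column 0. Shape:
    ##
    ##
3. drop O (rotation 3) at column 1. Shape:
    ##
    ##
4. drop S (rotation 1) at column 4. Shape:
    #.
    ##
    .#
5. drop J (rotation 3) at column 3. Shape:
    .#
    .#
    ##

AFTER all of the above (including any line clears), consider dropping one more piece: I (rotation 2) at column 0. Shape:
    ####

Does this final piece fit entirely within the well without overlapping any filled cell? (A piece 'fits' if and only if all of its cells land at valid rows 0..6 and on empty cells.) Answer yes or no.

Answer: yes

Derivation:
Drop 1: J rot2 at col 1 lands with bottom-row=0; cleared 0 line(s) (total 0); column heights now [0 2 2 2 0 0], max=2
Drop 2: O rot2 at col 0 lands with bottom-row=2; cleared 0 line(s) (total 0); column heights now [4 4 2 2 0 0], max=4
Drop 3: O rot3 at col 1 lands with bottom-row=4; cleared 0 line(s) (total 0); column heights now [4 6 6 2 0 0], max=6
Drop 4: S rot1 at col 4 lands with bottom-row=0; cleared 0 line(s) (total 0); column heights now [4 6 6 2 3 2], max=6
Drop 5: J rot3 at col 3 lands with bottom-row=3; cleared 0 line(s) (total 0); column heights now [4 6 6 4 6 2], max=6
Test piece I rot2 at col 0 (width 4): heights before test = [4 6 6 4 6 2]; fits = True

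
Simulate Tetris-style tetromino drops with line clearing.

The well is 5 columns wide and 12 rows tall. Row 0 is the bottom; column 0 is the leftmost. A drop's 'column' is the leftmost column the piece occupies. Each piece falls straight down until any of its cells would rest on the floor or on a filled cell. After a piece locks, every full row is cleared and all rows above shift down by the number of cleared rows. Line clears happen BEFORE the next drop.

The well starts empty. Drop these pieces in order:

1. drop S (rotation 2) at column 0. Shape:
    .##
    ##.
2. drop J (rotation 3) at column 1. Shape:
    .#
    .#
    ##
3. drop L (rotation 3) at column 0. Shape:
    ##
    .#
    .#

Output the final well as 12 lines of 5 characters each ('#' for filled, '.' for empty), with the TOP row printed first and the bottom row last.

Answer: .....
.....
.....
.....
.....
.....
##...
.##..
.##..
.##..
.##..
##...

Derivation:
Drop 1: S rot2 at col 0 lands with bottom-row=0; cleared 0 line(s) (total 0); column heights now [1 2 2 0 0], max=2
Drop 2: J rot3 at col 1 lands with bottom-row=2; cleared 0 line(s) (total 0); column heights now [1 3 5 0 0], max=5
Drop 3: L rot3 at col 0 lands with bottom-row=3; cleared 0 line(s) (total 0); column heights now [6 6 5 0 0], max=6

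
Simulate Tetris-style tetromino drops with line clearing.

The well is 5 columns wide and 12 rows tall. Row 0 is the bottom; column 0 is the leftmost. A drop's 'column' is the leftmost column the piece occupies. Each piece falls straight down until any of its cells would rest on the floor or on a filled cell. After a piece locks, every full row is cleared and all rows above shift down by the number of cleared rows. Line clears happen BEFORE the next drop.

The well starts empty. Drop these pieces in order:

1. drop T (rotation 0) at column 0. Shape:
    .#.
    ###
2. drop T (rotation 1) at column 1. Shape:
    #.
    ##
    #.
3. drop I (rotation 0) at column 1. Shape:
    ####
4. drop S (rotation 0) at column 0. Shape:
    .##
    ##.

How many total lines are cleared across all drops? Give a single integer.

Drop 1: T rot0 at col 0 lands with bottom-row=0; cleared 0 line(s) (total 0); column heights now [1 2 1 0 0], max=2
Drop 2: T rot1 at col 1 lands with bottom-row=2; cleared 0 line(s) (total 0); column heights now [1 5 4 0 0], max=5
Drop 3: I rot0 at col 1 lands with bottom-row=5; cleared 0 line(s) (total 0); column heights now [1 6 6 6 6], max=6
Drop 4: S rot0 at col 0 lands with bottom-row=6; cleared 0 line(s) (total 0); column heights now [7 8 8 6 6], max=8

Answer: 0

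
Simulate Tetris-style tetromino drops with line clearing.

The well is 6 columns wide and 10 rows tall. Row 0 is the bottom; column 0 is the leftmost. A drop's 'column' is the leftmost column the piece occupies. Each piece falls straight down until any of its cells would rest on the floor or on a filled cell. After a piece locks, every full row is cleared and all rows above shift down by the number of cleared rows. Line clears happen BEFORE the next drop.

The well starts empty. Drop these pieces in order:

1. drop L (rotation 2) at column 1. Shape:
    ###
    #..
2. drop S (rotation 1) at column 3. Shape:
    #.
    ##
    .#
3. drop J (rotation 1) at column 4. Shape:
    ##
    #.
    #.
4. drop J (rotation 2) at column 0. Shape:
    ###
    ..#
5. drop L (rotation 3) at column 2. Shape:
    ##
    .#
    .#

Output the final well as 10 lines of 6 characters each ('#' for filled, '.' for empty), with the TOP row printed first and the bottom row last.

Answer: ......
......
......
..##..
...###
...##.
#####.
..###.
.####.
.#....

Derivation:
Drop 1: L rot2 at col 1 lands with bottom-row=0; cleared 0 line(s) (total 0); column heights now [0 2 2 2 0 0], max=2
Drop 2: S rot1 at col 3 lands with bottom-row=1; cleared 0 line(s) (total 0); column heights now [0 2 2 4 3 0], max=4
Drop 3: J rot1 at col 4 lands with bottom-row=3; cleared 0 line(s) (total 0); column heights now [0 2 2 4 6 6], max=6
Drop 4: J rot2 at col 0 lands with bottom-row=2; cleared 0 line(s) (total 0); column heights now [4 4 4 4 6 6], max=6
Drop 5: L rot3 at col 2 lands with bottom-row=4; cleared 0 line(s) (total 0); column heights now [4 4 7 7 6 6], max=7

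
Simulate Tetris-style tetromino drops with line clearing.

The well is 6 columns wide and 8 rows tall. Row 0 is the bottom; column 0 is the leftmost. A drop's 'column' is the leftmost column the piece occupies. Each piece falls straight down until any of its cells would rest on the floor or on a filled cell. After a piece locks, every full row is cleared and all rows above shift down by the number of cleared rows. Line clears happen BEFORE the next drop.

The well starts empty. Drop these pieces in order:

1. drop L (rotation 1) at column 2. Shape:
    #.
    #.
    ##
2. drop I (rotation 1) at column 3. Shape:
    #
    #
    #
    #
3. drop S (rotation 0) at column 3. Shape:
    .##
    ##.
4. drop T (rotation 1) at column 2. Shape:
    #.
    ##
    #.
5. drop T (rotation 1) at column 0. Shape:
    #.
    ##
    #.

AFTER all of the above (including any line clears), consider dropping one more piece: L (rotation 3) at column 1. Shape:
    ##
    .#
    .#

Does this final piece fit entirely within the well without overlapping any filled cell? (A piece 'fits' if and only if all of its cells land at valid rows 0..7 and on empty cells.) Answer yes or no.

Answer: no

Derivation:
Drop 1: L rot1 at col 2 lands with bottom-row=0; cleared 0 line(s) (total 0); column heights now [0 0 3 1 0 0], max=3
Drop 2: I rot1 at col 3 lands with bottom-row=1; cleared 0 line(s) (total 0); column heights now [0 0 3 5 0 0], max=5
Drop 3: S rot0 at col 3 lands with bottom-row=5; cleared 0 line(s) (total 0); column heights now [0 0 3 6 7 7], max=7
Drop 4: T rot1 at col 2 lands with bottom-row=5; cleared 0 line(s) (total 0); column heights now [0 0 8 7 7 7], max=8
Drop 5: T rot1 at col 0 lands with bottom-row=0; cleared 0 line(s) (total 0); column heights now [3 2 8 7 7 7], max=8
Test piece L rot3 at col 1 (width 2): heights before test = [3 2 8 7 7 7]; fits = False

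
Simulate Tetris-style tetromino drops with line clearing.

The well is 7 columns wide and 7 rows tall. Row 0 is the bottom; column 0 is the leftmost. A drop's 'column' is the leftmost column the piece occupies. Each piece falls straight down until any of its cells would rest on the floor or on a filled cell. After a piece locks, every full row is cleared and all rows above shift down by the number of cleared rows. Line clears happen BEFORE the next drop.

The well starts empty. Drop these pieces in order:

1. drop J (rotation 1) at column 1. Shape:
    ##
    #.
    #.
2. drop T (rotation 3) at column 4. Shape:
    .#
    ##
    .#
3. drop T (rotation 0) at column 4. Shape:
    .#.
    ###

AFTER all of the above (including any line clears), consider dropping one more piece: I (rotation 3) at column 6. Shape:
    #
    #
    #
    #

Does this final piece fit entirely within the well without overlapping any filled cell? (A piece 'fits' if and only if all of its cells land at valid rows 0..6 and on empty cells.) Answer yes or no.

Answer: no

Derivation:
Drop 1: J rot1 at col 1 lands with bottom-row=0; cleared 0 line(s) (total 0); column heights now [0 3 3 0 0 0 0], max=3
Drop 2: T rot3 at col 4 lands with bottom-row=0; cleared 0 line(s) (total 0); column heights now [0 3 3 0 2 3 0], max=3
Drop 3: T rot0 at col 4 lands with bottom-row=3; cleared 0 line(s) (total 0); column heights now [0 3 3 0 4 5 4], max=5
Test piece I rot3 at col 6 (width 1): heights before test = [0 3 3 0 4 5 4]; fits = False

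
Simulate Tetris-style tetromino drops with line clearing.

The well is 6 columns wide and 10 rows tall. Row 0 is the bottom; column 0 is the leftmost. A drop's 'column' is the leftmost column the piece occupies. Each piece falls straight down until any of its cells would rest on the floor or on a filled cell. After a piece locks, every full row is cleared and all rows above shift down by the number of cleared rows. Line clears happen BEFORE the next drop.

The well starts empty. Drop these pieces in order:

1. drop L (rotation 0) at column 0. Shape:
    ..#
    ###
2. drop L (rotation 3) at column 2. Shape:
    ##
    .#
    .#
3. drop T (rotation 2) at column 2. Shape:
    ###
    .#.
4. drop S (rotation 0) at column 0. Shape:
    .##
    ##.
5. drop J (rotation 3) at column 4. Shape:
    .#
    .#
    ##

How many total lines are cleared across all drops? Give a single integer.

Answer: 0

Derivation:
Drop 1: L rot0 at col 0 lands with bottom-row=0; cleared 0 line(s) (total 0); column heights now [1 1 2 0 0 0], max=2
Drop 2: L rot3 at col 2 lands with bottom-row=0; cleared 0 line(s) (total 0); column heights now [1 1 3 3 0 0], max=3
Drop 3: T rot2 at col 2 lands with bottom-row=3; cleared 0 line(s) (total 0); column heights now [1 1 5 5 5 0], max=5
Drop 4: S rot0 at col 0 lands with bottom-row=4; cleared 0 line(s) (total 0); column heights now [5 6 6 5 5 0], max=6
Drop 5: J rot3 at col 4 lands with bottom-row=5; cleared 0 line(s) (total 0); column heights now [5 6 6 5 6 8], max=8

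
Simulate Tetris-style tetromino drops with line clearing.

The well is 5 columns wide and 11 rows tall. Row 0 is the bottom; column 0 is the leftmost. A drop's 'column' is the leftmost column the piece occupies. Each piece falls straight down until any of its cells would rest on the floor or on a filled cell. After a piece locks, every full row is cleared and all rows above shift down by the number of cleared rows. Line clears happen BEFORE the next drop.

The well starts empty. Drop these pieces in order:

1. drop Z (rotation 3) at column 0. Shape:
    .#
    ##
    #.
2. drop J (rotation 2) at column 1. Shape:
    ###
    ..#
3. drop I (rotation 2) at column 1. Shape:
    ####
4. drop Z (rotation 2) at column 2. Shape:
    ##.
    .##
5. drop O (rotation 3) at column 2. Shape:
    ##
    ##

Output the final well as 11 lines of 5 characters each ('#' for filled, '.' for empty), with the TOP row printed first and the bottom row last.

Answer: .....
.....
..##.
..##.
..##.
...##
.####
.###.
.#.#.
##...
#....

Derivation:
Drop 1: Z rot3 at col 0 lands with bottom-row=0; cleared 0 line(s) (total 0); column heights now [2 3 0 0 0], max=3
Drop 2: J rot2 at col 1 lands with bottom-row=2; cleared 0 line(s) (total 0); column heights now [2 4 4 4 0], max=4
Drop 3: I rot2 at col 1 lands with bottom-row=4; cleared 0 line(s) (total 0); column heights now [2 5 5 5 5], max=5
Drop 4: Z rot2 at col 2 lands with bottom-row=5; cleared 0 line(s) (total 0); column heights now [2 5 7 7 6], max=7
Drop 5: O rot3 at col 2 lands with bottom-row=7; cleared 0 line(s) (total 0); column heights now [2 5 9 9 6], max=9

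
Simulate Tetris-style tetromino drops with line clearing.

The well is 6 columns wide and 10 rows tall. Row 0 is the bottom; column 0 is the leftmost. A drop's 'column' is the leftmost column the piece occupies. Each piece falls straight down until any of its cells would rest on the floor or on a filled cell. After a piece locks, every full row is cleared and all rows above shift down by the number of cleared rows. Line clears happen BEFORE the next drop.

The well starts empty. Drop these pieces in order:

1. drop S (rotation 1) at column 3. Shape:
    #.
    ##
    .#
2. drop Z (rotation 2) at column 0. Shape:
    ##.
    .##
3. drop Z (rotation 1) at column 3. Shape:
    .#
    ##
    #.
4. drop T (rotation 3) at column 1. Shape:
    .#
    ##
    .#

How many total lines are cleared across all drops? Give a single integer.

Drop 1: S rot1 at col 3 lands with bottom-row=0; cleared 0 line(s) (total 0); column heights now [0 0 0 3 2 0], max=3
Drop 2: Z rot2 at col 0 lands with bottom-row=0; cleared 0 line(s) (total 0); column heights now [2 2 1 3 2 0], max=3
Drop 3: Z rot1 at col 3 lands with bottom-row=3; cleared 0 line(s) (total 0); column heights now [2 2 1 5 6 0], max=6
Drop 4: T rot3 at col 1 lands with bottom-row=1; cleared 0 line(s) (total 0); column heights now [2 3 4 5 6 0], max=6

Answer: 0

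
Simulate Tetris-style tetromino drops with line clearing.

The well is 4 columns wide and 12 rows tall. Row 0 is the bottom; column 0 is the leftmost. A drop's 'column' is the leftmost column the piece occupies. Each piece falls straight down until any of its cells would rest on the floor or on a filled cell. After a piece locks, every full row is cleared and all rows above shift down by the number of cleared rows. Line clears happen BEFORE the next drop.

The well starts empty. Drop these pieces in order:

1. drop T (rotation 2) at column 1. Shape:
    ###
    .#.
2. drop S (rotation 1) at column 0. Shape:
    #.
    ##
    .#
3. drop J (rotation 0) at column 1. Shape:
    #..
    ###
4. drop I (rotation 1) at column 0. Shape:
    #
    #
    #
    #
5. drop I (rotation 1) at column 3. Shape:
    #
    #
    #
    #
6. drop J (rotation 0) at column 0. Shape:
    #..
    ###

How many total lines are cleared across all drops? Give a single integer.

Drop 1: T rot2 at col 1 lands with bottom-row=0; cleared 0 line(s) (total 0); column heights now [0 2 2 2], max=2
Drop 2: S rot1 at col 0 lands with bottom-row=2; cleared 0 line(s) (total 0); column heights now [5 4 2 2], max=5
Drop 3: J rot0 at col 1 lands with bottom-row=4; cleared 1 line(s) (total 1); column heights now [4 5 2 2], max=5
Drop 4: I rot1 at col 0 lands with bottom-row=4; cleared 0 line(s) (total 1); column heights now [8 5 2 2], max=8
Drop 5: I rot1 at col 3 lands with bottom-row=2; cleared 0 line(s) (total 1); column heights now [8 5 2 6], max=8
Drop 6: J rot0 at col 0 lands with bottom-row=8; cleared 0 line(s) (total 1); column heights now [10 9 9 6], max=10

Answer: 1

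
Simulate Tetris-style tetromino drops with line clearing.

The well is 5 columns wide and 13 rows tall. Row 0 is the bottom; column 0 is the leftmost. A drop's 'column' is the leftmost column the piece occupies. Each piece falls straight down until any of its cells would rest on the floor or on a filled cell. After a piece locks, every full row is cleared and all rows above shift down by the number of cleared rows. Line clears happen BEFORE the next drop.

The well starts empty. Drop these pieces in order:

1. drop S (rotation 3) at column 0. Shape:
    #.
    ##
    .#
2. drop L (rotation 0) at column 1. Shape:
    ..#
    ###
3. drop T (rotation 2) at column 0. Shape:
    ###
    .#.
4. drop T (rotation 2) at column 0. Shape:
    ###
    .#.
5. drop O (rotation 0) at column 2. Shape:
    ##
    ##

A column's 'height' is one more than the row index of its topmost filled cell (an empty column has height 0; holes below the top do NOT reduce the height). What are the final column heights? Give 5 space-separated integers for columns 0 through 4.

Answer: 7 7 9 9 0

Derivation:
Drop 1: S rot3 at col 0 lands with bottom-row=0; cleared 0 line(s) (total 0); column heights now [3 2 0 0 0], max=3
Drop 2: L rot0 at col 1 lands with bottom-row=2; cleared 0 line(s) (total 0); column heights now [3 3 3 4 0], max=4
Drop 3: T rot2 at col 0 lands with bottom-row=3; cleared 0 line(s) (total 0); column heights now [5 5 5 4 0], max=5
Drop 4: T rot2 at col 0 lands with bottom-row=5; cleared 0 line(s) (total 0); column heights now [7 7 7 4 0], max=7
Drop 5: O rot0 at col 2 lands with bottom-row=7; cleared 0 line(s) (total 0); column heights now [7 7 9 9 0], max=9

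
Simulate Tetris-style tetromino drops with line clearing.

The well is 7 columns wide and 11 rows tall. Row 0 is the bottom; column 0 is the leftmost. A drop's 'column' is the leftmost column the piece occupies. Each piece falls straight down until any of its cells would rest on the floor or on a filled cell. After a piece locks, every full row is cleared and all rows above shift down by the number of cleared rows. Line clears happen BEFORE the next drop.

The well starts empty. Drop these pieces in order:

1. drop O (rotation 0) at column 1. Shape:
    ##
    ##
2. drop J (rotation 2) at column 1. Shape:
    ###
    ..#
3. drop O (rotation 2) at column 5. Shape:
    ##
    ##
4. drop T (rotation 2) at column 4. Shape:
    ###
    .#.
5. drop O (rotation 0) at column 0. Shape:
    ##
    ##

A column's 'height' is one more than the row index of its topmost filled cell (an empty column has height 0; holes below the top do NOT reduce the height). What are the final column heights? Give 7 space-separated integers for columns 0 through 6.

Drop 1: O rot0 at col 1 lands with bottom-row=0; cleared 0 line(s) (total 0); column heights now [0 2 2 0 0 0 0], max=2
Drop 2: J rot2 at col 1 lands with bottom-row=1; cleared 0 line(s) (total 0); column heights now [0 3 3 3 0 0 0], max=3
Drop 3: O rot2 at col 5 lands with bottom-row=0; cleared 0 line(s) (total 0); column heights now [0 3 3 3 0 2 2], max=3
Drop 4: T rot2 at col 4 lands with bottom-row=2; cleared 0 line(s) (total 0); column heights now [0 3 3 3 4 4 4], max=4
Drop 5: O rot0 at col 0 lands with bottom-row=3; cleared 0 line(s) (total 0); column heights now [5 5 3 3 4 4 4], max=5

Answer: 5 5 3 3 4 4 4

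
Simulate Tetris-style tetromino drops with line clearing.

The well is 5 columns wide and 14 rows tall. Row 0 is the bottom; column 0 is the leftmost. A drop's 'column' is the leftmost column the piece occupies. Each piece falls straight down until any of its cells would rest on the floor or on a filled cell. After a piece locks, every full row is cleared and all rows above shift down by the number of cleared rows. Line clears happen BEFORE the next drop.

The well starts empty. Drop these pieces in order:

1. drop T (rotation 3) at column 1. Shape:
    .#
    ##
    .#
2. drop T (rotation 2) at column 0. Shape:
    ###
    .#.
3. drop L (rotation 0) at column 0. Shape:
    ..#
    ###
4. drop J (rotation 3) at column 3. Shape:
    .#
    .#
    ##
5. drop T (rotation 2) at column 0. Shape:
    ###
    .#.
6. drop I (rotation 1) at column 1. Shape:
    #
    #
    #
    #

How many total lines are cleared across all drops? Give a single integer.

Answer: 0

Derivation:
Drop 1: T rot3 at col 1 lands with bottom-row=0; cleared 0 line(s) (total 0); column heights now [0 2 3 0 0], max=3
Drop 2: T rot2 at col 0 lands with bottom-row=2; cleared 0 line(s) (total 0); column heights now [4 4 4 0 0], max=4
Drop 3: L rot0 at col 0 lands with bottom-row=4; cleared 0 line(s) (total 0); column heights now [5 5 6 0 0], max=6
Drop 4: J rot3 at col 3 lands with bottom-row=0; cleared 0 line(s) (total 0); column heights now [5 5 6 1 3], max=6
Drop 5: T rot2 at col 0 lands with bottom-row=5; cleared 0 line(s) (total 0); column heights now [7 7 7 1 3], max=7
Drop 6: I rot1 at col 1 lands with bottom-row=7; cleared 0 line(s) (total 0); column heights now [7 11 7 1 3], max=11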